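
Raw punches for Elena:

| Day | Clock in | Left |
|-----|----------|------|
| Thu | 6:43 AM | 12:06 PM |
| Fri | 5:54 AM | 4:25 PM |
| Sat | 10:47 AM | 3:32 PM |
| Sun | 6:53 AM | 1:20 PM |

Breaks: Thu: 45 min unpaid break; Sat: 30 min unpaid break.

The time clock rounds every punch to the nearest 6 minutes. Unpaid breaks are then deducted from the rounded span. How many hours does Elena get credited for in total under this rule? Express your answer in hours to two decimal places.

Thu: in 6:43 AM→6:42 AM, out 12:06 PM→12:06 PM; 5 h 24 min − 45 min = 4 h 39 min
Fri: in 5:54 AM→5:54 AM, out 4:25 PM→4:24 PM; 10 h 30 min
Sat: in 10:47 AM→10:48 AM, out 3:32 PM→3:30 PM; 4 h 42 min − 30 min = 4 h 12 min
Sun: in 6:53 AM→6:54 AM, out 1:20 PM→1:18 PM; 6 h 24 min
Total credited: 25 h 45 min.

25.75 hours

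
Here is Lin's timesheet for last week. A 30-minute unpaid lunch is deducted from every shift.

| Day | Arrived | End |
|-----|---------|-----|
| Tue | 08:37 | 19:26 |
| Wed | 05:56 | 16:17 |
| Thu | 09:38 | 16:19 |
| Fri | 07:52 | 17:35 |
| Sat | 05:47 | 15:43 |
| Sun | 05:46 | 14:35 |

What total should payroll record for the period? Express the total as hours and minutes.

Tue: 08:37–19:26 = 10 h 49 min; less 30 min break → 10 h 19 min
Wed: 05:56–16:17 = 10 h 21 min; less 30 min break → 9 h 51 min
Thu: 09:38–16:19 = 6 h 41 min; less 30 min break → 6 h 11 min
Fri: 07:52–17:35 = 9 h 43 min; less 30 min break → 9 h 13 min
Sat: 05:47–15:43 = 9 h 56 min; less 30 min break → 9 h 26 min
Sun: 05:46–14:35 = 8 h 49 min; less 30 min break → 8 h 19 min
Total: 10 h 19 min + 9 h 51 min + 6 h 11 min + 9 h 13 min + 9 h 26 min + 8 h 19 min = 53 h 19 min.

53 h 19 min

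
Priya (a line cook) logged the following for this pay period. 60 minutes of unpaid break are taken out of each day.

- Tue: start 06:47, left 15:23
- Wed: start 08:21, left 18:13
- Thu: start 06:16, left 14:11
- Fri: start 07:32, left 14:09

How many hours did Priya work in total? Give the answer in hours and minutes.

29 h 0 min

Tue: 06:47–15:23 = 8 h 36 min; less 60 min break → 7 h 36 min
Wed: 08:21–18:13 = 9 h 52 min; less 60 min break → 8 h 52 min
Thu: 06:16–14:11 = 7 h 55 min; less 60 min break → 6 h 55 min
Fri: 07:32–14:09 = 6 h 37 min; less 60 min break → 5 h 37 min
Total: 7 h 36 min + 8 h 52 min + 6 h 55 min + 5 h 37 min = 29 h 0 min.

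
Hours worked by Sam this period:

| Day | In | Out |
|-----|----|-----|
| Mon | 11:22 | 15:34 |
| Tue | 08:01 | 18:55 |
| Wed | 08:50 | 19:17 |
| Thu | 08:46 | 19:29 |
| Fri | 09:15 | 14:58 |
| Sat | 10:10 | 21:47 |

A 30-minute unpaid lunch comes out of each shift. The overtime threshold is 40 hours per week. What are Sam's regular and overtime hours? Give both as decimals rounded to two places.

Regular 40.00 hours, overtime 10.60 hours

Mon: 11:22–15:34 = 4 h 12 min; less 30 min break → 3 h 42 min
Tue: 08:01–18:55 = 10 h 54 min; less 30 min break → 10 h 24 min
Wed: 08:50–19:17 = 10 h 27 min; less 30 min break → 9 h 57 min
Thu: 08:46–19:29 = 10 h 43 min; less 30 min break → 10 h 13 min
Fri: 09:15–14:58 = 5 h 43 min; less 30 min break → 5 h 13 min
Sat: 10:10–21:47 = 11 h 37 min; less 30 min break → 11 h 7 min
Total worked: 50 h 36 min = 50.60 h.
Threshold 40 h → overtime 10 h 36 min, regular 40 h 0 min.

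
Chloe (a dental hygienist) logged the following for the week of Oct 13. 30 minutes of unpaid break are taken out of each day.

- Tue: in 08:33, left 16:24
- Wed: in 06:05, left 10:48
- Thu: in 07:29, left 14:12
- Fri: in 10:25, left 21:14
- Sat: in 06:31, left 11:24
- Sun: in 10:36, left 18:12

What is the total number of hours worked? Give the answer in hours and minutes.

39 h 35 min

Tue: 08:33–16:24 = 7 h 51 min; less 30 min break → 7 h 21 min
Wed: 06:05–10:48 = 4 h 43 min; less 30 min break → 4 h 13 min
Thu: 07:29–14:12 = 6 h 43 min; less 30 min break → 6 h 13 min
Fri: 10:25–21:14 = 10 h 49 min; less 30 min break → 10 h 19 min
Sat: 06:31–11:24 = 4 h 53 min; less 30 min break → 4 h 23 min
Sun: 10:36–18:12 = 7 h 36 min; less 30 min break → 7 h 6 min
Total: 7 h 21 min + 4 h 13 min + 6 h 13 min + 10 h 19 min + 4 h 23 min + 7 h 6 min = 39 h 35 min.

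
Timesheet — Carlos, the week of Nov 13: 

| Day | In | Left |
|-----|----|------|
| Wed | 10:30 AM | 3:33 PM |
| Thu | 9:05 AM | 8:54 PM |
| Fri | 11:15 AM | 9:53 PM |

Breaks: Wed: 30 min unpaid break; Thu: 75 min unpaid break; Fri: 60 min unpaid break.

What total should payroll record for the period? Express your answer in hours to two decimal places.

24.75 hours

Wed: 10:30 AM–3:33 PM = 5 h 3 min; less 30 min break → 4 h 33 min
Thu: 9:05 AM–8:54 PM = 11 h 49 min; less 75 min break → 10 h 34 min
Fri: 11:15 AM–9:53 PM = 10 h 38 min; less 60 min break → 9 h 38 min
Total: 4 h 33 min + 10 h 34 min + 9 h 38 min = 24 h 45 min.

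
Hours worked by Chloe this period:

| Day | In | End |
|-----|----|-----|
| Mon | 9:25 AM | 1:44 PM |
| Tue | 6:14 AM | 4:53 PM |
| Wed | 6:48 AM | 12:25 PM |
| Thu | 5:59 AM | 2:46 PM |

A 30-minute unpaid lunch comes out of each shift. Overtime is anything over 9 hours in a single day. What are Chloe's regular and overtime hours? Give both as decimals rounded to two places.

Mon: 9:25 AM–1:44 PM = 4 h 19 min; less 30 min break → 3 h 49 min
Tue: 6:14 AM–4:53 PM = 10 h 39 min; less 30 min break → 10 h 9 min
Wed: 6:48 AM–12:25 PM = 5 h 37 min; less 30 min break → 5 h 7 min
Thu: 5:59 AM–2:46 PM = 8 h 47 min; less 30 min break → 8 h 17 min
Mon reg 3 h 49 min / OT 0 h 0 min; Tue reg 9 h 0 min / OT 1 h 9 min; Wed reg 5 h 7 min / OT 0 h 0 min; Thu reg 8 h 17 min / OT 0 h 0 min.
Totals: regular 26 h 13 min, overtime 1 h 9 min.

Regular 26.22 hours, overtime 1.15 hours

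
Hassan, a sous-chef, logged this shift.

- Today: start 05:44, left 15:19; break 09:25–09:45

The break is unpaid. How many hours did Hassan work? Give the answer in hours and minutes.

9 h 15 min

Today: 05:44–15:19 = 9 h 35 min; less 20 min break → 9 h 15 min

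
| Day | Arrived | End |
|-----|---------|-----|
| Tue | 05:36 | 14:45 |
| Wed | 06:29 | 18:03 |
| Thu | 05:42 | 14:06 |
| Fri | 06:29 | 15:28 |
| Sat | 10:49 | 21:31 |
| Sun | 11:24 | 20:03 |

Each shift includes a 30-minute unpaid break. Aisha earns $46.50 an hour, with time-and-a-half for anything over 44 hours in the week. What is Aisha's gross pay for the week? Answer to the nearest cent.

$2774.89

Tue: 05:36–14:45 = 9 h 9 min; less 30 min break → 8 h 39 min
Wed: 06:29–18:03 = 11 h 34 min; less 30 min break → 11 h 4 min
Thu: 05:42–14:06 = 8 h 24 min; less 30 min break → 7 h 54 min
Fri: 06:29–15:28 = 8 h 59 min; less 30 min break → 8 h 29 min
Sat: 10:49–21:31 = 10 h 42 min; less 30 min break → 10 h 12 min
Sun: 11:24–20:03 = 8 h 39 min; less 30 min break → 8 h 9 min
Total worked: 54 h 27 min = 3267 min.
Regular 44 h 0 min = 2640 min at $46.50/h; overtime 10 h 27 min = 627 min at $69.75/h.
Pay = (2640 × $46.50 + 627 × $69.75) ÷ 60 = $2774.89.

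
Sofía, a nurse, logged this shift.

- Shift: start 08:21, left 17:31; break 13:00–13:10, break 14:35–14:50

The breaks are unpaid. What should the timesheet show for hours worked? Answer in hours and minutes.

Shift: 08:21–17:31 = 9 h 10 min; less 25 min break → 8 h 45 min

8 h 45 min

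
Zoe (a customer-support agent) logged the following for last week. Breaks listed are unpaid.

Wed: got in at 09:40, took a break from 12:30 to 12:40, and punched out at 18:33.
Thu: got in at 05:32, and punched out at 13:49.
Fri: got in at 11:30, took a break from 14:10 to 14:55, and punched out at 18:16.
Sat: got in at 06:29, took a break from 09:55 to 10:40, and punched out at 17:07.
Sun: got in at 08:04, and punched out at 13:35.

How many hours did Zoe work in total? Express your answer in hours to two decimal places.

38.42 hours

Wed: 09:40–18:33 = 8 h 53 min; less 10 min break → 8 h 43 min
Thu: 05:32–13:49 = 8 h 17 min
Fri: 11:30–18:16 = 6 h 46 min; less 45 min break → 6 h 1 min
Sat: 06:29–17:07 = 10 h 38 min; less 45 min break → 9 h 53 min
Sun: 08:04–13:35 = 5 h 31 min
Total: 8 h 43 min + 8 h 17 min + 6 h 1 min + 9 h 53 min + 5 h 31 min = 38 h 25 min.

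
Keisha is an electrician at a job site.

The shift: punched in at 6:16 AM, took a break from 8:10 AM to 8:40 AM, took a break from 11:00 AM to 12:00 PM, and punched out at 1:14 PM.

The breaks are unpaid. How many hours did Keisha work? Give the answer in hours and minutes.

5 h 28 min

The shift: 6:16 AM–1:14 PM = 6 h 58 min; less 90 min break → 5 h 28 min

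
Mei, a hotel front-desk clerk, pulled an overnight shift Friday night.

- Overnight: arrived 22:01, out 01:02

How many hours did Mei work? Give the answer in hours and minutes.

Overnight: 22:01 → midnight = 1 h 59 min; midnight → 01:02 = 1 h 2 min; span 3 h 1 min

3 h 1 min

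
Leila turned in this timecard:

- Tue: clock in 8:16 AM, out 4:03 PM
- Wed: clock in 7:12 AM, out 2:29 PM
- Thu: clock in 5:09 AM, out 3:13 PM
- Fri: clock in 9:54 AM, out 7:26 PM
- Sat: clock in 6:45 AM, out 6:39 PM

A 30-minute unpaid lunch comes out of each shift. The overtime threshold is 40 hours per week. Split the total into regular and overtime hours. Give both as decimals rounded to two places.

Tue: 8:16 AM–4:03 PM = 7 h 47 min; less 30 min break → 7 h 17 min
Wed: 7:12 AM–2:29 PM = 7 h 17 min; less 30 min break → 6 h 47 min
Thu: 5:09 AM–3:13 PM = 10 h 4 min; less 30 min break → 9 h 34 min
Fri: 9:54 AM–7:26 PM = 9 h 32 min; less 30 min break → 9 h 2 min
Sat: 6:45 AM–6:39 PM = 11 h 54 min; less 30 min break → 11 h 24 min
Total worked: 44 h 4 min = 44.07 h.
Threshold 40 h → overtime 4 h 4 min, regular 40 h 0 min.

Regular 40.00 hours, overtime 4.07 hours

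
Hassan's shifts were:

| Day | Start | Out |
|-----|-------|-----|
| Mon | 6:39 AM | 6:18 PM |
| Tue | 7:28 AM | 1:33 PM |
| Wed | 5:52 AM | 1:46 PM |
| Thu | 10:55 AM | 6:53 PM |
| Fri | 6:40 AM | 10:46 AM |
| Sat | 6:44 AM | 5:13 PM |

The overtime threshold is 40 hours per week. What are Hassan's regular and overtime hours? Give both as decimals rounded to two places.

Mon: 6:39 AM–6:18 PM = 11 h 39 min
Tue: 7:28 AM–1:33 PM = 6 h 5 min
Wed: 5:52 AM–1:46 PM = 7 h 54 min
Thu: 10:55 AM–6:53 PM = 7 h 58 min
Fri: 6:40 AM–10:46 AM = 4 h 6 min
Sat: 6:44 AM–5:13 PM = 10 h 29 min
Total worked: 48 h 11 min = 48.18 h.
Threshold 40 h → overtime 8 h 11 min, regular 40 h 0 min.

Regular 40.00 hours, overtime 8.18 hours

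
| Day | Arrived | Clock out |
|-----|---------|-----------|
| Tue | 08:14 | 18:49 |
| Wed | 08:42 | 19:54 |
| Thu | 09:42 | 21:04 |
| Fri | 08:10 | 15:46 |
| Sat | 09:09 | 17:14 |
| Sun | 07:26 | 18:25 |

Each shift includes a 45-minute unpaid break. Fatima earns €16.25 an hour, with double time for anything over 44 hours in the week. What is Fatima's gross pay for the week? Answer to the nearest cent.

Tue: 08:14–18:49 = 10 h 35 min; less 45 min break → 9 h 50 min
Wed: 08:42–19:54 = 11 h 12 min; less 45 min break → 10 h 27 min
Thu: 09:42–21:04 = 11 h 22 min; less 45 min break → 10 h 37 min
Fri: 08:10–15:46 = 7 h 36 min; less 45 min break → 6 h 51 min
Sat: 09:09–17:14 = 8 h 5 min; less 45 min break → 7 h 20 min
Sun: 07:26–18:25 = 10 h 59 min; less 45 min break → 10 h 14 min
Total worked: 55 h 19 min = 3319 min.
Regular 44 h 0 min = 2640 min at €16.25/h; overtime 11 h 19 min = 679 min at €32.50/h.
Pay = (2640 × €16.25 + 679 × €32.50) ÷ 60 = €1082.79.

€1082.79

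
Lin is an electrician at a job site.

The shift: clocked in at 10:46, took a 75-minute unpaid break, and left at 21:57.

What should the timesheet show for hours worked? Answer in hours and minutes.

9 h 56 min

The shift: 10:46–21:57 = 11 h 11 min; less 75 min break → 9 h 56 min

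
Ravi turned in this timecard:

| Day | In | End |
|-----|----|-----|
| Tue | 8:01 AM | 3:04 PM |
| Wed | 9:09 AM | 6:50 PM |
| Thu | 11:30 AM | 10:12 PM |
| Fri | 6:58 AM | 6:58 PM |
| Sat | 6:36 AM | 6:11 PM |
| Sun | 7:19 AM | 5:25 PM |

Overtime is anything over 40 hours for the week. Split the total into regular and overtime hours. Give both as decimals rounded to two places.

Regular 40.00 hours, overtime 21.12 hours

Tue: 8:01 AM–3:04 PM = 7 h 3 min
Wed: 9:09 AM–6:50 PM = 9 h 41 min
Thu: 11:30 AM–10:12 PM = 10 h 42 min
Fri: 6:58 AM–6:58 PM = 12 h 0 min
Sat: 6:36 AM–6:11 PM = 11 h 35 min
Sun: 7:19 AM–5:25 PM = 10 h 6 min
Total worked: 61 h 7 min = 61.12 h.
Threshold 40 h → overtime 21 h 7 min, regular 40 h 0 min.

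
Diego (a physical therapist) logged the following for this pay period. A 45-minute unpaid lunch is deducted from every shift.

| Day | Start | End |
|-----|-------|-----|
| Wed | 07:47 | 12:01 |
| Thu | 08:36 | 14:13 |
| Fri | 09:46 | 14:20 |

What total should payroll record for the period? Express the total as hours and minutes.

Wed: 07:47–12:01 = 4 h 14 min; less 45 min break → 3 h 29 min
Thu: 08:36–14:13 = 5 h 37 min; less 45 min break → 4 h 52 min
Fri: 09:46–14:20 = 4 h 34 min; less 45 min break → 3 h 49 min
Total: 3 h 29 min + 4 h 52 min + 3 h 49 min = 12 h 10 min.

12 h 10 min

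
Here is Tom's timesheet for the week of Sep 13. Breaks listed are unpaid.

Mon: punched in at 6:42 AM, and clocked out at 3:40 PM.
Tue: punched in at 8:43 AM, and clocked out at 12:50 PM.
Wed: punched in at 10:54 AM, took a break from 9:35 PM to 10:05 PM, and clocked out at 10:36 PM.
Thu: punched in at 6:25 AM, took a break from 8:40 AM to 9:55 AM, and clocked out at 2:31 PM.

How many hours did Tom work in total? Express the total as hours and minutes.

Mon: 6:42 AM–3:40 PM = 8 h 58 min
Tue: 8:43 AM–12:50 PM = 4 h 7 min
Wed: 10:54 AM–10:36 PM = 11 h 42 min; less 30 min break → 11 h 12 min
Thu: 6:25 AM–2:31 PM = 8 h 6 min; less 75 min break → 6 h 51 min
Total: 8 h 58 min + 4 h 7 min + 11 h 12 min + 6 h 51 min = 31 h 8 min.

31 h 8 min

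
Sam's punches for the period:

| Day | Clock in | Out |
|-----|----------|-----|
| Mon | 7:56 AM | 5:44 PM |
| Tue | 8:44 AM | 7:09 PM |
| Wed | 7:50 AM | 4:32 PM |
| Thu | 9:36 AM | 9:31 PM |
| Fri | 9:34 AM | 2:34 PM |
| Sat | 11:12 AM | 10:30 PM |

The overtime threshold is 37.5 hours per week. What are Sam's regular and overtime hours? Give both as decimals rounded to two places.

Regular 37.50 hours, overtime 19.63 hours

Mon: 7:56 AM–5:44 PM = 9 h 48 min
Tue: 8:44 AM–7:09 PM = 10 h 25 min
Wed: 7:50 AM–4:32 PM = 8 h 42 min
Thu: 9:36 AM–9:31 PM = 11 h 55 min
Fri: 9:34 AM–2:34 PM = 5 h 0 min
Sat: 11:12 AM–10:30 PM = 11 h 18 min
Total worked: 57 h 8 min = 57.13 h.
Threshold 37.5 h → overtime 19 h 38 min, regular 37 h 30 min.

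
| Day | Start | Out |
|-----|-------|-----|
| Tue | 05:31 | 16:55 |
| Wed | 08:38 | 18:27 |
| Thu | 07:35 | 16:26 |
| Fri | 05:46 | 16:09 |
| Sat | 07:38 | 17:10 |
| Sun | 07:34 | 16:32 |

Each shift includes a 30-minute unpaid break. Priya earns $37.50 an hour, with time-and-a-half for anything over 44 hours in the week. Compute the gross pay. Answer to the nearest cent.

Tue: 05:31–16:55 = 11 h 24 min; less 30 min break → 10 h 54 min
Wed: 08:38–18:27 = 9 h 49 min; less 30 min break → 9 h 19 min
Thu: 07:35–16:26 = 8 h 51 min; less 30 min break → 8 h 21 min
Fri: 05:46–16:09 = 10 h 23 min; less 30 min break → 9 h 53 min
Sat: 07:38–17:10 = 9 h 32 min; less 30 min break → 9 h 2 min
Sun: 07:34–16:32 = 8 h 58 min; less 30 min break → 8 h 28 min
Total worked: 55 h 57 min = 3357 min.
Regular 44 h 0 min = 2640 min at $37.50/h; overtime 11 h 57 min = 717 min at $56.25/h.
Pay = (2640 × $37.50 + 717 × $56.25) ÷ 60 = $2322.19.

$2322.19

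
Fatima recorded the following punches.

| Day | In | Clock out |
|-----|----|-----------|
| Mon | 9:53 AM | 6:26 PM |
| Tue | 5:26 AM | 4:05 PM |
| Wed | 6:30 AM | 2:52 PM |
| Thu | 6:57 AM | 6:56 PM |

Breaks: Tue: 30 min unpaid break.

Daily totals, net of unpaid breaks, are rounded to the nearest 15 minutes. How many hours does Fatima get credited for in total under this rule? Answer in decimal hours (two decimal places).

Mon: 9:53 AM–6:26 PM = 8 h 33 min → rounds to 8 h 30 min
Tue: 5:26 AM–4:05 PM = 10 h 39 min − 30 min = 10 h 9 min → rounds to 10 h 15 min
Wed: 6:30 AM–2:52 PM = 8 h 22 min → rounds to 8 h 15 min
Thu: 6:57 AM–6:56 PM = 11 h 59 min → rounds to 12 h 0 min
Total credited: 39 h 0 min.

39.00 hours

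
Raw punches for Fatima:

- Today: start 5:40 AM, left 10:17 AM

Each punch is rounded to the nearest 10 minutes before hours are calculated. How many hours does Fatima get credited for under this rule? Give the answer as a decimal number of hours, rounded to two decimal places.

4.67 hours

Today: in 5:40 AM→5:40 AM, out 10:17 AM→10:20 AM; 4 h 40 min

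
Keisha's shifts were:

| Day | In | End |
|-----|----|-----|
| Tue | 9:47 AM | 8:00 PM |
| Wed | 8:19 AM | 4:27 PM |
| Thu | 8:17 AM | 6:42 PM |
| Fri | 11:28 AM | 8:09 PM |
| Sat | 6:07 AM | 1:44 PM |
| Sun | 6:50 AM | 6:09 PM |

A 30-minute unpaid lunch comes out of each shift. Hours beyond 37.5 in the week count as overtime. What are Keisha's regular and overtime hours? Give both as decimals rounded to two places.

Tue: 9:47 AM–8:00 PM = 10 h 13 min; less 30 min break → 9 h 43 min
Wed: 8:19 AM–4:27 PM = 8 h 8 min; less 30 min break → 7 h 38 min
Thu: 8:17 AM–6:42 PM = 10 h 25 min; less 30 min break → 9 h 55 min
Fri: 11:28 AM–8:09 PM = 8 h 41 min; less 30 min break → 8 h 11 min
Sat: 6:07 AM–1:44 PM = 7 h 37 min; less 30 min break → 7 h 7 min
Sun: 6:50 AM–6:09 PM = 11 h 19 min; less 30 min break → 10 h 49 min
Total worked: 53 h 23 min = 53.38 h.
Threshold 37.5 h → overtime 15 h 53 min, regular 37 h 30 min.

Regular 37.50 hours, overtime 15.88 hours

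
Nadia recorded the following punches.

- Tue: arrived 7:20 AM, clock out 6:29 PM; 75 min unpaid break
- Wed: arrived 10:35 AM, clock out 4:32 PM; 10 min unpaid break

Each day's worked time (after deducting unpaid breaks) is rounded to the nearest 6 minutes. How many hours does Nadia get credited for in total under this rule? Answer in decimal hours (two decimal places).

Tue: 7:20 AM–6:29 PM = 11 h 9 min − 75 min = 9 h 54 min → rounds to 9 h 54 min
Wed: 10:35 AM–4:32 PM = 5 h 57 min − 10 min = 5 h 47 min → rounds to 5 h 48 min
Total credited: 15 h 42 min.

15.70 hours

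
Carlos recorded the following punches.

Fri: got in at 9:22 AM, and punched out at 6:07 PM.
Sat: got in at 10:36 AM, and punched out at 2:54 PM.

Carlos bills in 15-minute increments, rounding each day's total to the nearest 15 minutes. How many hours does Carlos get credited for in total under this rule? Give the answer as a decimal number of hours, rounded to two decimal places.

Fri: 9:22 AM–6:07 PM = 8 h 45 min → rounds to 8 h 45 min
Sat: 10:36 AM–2:54 PM = 4 h 18 min → rounds to 4 h 15 min
Total credited: 13 h 0 min.

13.00 hours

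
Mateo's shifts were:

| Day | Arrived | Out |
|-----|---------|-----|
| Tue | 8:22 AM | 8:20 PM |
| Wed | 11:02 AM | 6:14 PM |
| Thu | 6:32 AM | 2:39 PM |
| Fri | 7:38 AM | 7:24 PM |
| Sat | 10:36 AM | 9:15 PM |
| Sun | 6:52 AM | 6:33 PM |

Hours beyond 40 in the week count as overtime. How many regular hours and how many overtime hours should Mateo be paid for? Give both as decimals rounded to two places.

Regular 40.00 hours, overtime 21.38 hours

Tue: 8:22 AM–8:20 PM = 11 h 58 min
Wed: 11:02 AM–6:14 PM = 7 h 12 min
Thu: 6:32 AM–2:39 PM = 8 h 7 min
Fri: 7:38 AM–7:24 PM = 11 h 46 min
Sat: 10:36 AM–9:15 PM = 10 h 39 min
Sun: 6:52 AM–6:33 PM = 11 h 41 min
Total worked: 61 h 23 min = 61.38 h.
Threshold 40 h → overtime 21 h 23 min, regular 40 h 0 min.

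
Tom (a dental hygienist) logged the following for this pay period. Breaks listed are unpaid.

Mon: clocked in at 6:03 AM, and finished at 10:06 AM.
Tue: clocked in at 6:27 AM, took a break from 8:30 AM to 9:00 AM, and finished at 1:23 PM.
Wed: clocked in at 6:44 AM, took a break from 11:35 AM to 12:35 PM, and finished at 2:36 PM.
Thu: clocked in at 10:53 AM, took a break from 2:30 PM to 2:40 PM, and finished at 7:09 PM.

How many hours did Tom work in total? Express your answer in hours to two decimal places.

Mon: 6:03 AM–10:06 AM = 4 h 3 min
Tue: 6:27 AM–1:23 PM = 6 h 56 min; less 30 min break → 6 h 26 min
Wed: 6:44 AM–2:36 PM = 7 h 52 min; less 60 min break → 6 h 52 min
Thu: 10:53 AM–7:09 PM = 8 h 16 min; less 10 min break → 8 h 6 min
Total: 4 h 3 min + 6 h 26 min + 6 h 52 min + 8 h 6 min = 25 h 27 min.

25.45 hours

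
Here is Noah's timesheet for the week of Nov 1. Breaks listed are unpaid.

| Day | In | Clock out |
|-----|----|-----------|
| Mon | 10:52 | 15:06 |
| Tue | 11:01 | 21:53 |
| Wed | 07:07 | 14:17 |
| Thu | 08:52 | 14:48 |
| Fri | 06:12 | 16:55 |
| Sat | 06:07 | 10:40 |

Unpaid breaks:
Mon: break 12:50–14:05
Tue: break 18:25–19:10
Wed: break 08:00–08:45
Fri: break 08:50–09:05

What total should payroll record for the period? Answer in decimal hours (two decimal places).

Mon: 10:52–15:06 = 4 h 14 min; less 75 min break → 2 h 59 min
Tue: 11:01–21:53 = 10 h 52 min; less 45 min break → 10 h 7 min
Wed: 07:07–14:17 = 7 h 10 min; less 45 min break → 6 h 25 min
Thu: 08:52–14:48 = 5 h 56 min
Fri: 06:12–16:55 = 10 h 43 min; less 15 min break → 10 h 28 min
Sat: 06:07–10:40 = 4 h 33 min
Total: 2 h 59 min + 10 h 7 min + 6 h 25 min + 5 h 56 min + 10 h 28 min + 4 h 33 min = 40 h 28 min.

40.47 hours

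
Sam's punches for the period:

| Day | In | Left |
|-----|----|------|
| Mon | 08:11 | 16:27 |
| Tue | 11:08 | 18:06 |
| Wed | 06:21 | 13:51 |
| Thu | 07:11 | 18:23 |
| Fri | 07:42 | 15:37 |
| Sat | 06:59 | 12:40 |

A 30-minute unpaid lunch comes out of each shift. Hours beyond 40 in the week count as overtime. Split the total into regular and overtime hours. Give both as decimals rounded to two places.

Mon: 08:11–16:27 = 8 h 16 min; less 30 min break → 7 h 46 min
Tue: 11:08–18:06 = 6 h 58 min; less 30 min break → 6 h 28 min
Wed: 06:21–13:51 = 7 h 30 min; less 30 min break → 7 h 0 min
Thu: 07:11–18:23 = 11 h 12 min; less 30 min break → 10 h 42 min
Fri: 07:42–15:37 = 7 h 55 min; less 30 min break → 7 h 25 min
Sat: 06:59–12:40 = 5 h 41 min; less 30 min break → 5 h 11 min
Total worked: 44 h 32 min = 44.53 h.
Threshold 40 h → overtime 4 h 32 min, regular 40 h 0 min.

Regular 40.00 hours, overtime 4.53 hours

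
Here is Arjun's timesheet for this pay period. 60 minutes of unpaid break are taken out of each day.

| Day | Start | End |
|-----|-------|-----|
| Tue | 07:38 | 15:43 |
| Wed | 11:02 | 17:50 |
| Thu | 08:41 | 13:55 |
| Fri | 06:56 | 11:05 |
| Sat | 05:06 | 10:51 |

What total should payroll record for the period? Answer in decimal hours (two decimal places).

Tue: 07:38–15:43 = 8 h 5 min; less 60 min break → 7 h 5 min
Wed: 11:02–17:50 = 6 h 48 min; less 60 min break → 5 h 48 min
Thu: 08:41–13:55 = 5 h 14 min; less 60 min break → 4 h 14 min
Fri: 06:56–11:05 = 4 h 9 min; less 60 min break → 3 h 9 min
Sat: 05:06–10:51 = 5 h 45 min; less 60 min break → 4 h 45 min
Total: 7 h 5 min + 5 h 48 min + 4 h 14 min + 3 h 9 min + 4 h 45 min = 25 h 1 min.

25.02 hours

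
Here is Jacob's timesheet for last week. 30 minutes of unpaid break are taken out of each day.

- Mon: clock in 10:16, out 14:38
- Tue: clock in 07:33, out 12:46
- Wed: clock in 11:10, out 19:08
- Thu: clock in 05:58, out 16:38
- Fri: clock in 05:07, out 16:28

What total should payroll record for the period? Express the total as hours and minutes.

Mon: 10:16–14:38 = 4 h 22 min; less 30 min break → 3 h 52 min
Tue: 07:33–12:46 = 5 h 13 min; less 30 min break → 4 h 43 min
Wed: 11:10–19:08 = 7 h 58 min; less 30 min break → 7 h 28 min
Thu: 05:58–16:38 = 10 h 40 min; less 30 min break → 10 h 10 min
Fri: 05:07–16:28 = 11 h 21 min; less 30 min break → 10 h 51 min
Total: 3 h 52 min + 4 h 43 min + 7 h 28 min + 10 h 10 min + 10 h 51 min = 37 h 4 min.

37 h 4 min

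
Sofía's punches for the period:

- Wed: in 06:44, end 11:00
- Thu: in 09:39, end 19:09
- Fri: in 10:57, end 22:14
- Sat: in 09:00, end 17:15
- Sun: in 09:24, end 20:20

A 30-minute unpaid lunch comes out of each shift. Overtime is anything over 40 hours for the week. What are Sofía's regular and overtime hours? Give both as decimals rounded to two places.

Regular 40.00 hours, overtime 1.73 hours

Wed: 06:44–11:00 = 4 h 16 min; less 30 min break → 3 h 46 min
Thu: 09:39–19:09 = 9 h 30 min; less 30 min break → 9 h 0 min
Fri: 10:57–22:14 = 11 h 17 min; less 30 min break → 10 h 47 min
Sat: 09:00–17:15 = 8 h 15 min; less 30 min break → 7 h 45 min
Sun: 09:24–20:20 = 10 h 56 min; less 30 min break → 10 h 26 min
Total worked: 41 h 44 min = 41.73 h.
Threshold 40 h → overtime 1 h 44 min, regular 40 h 0 min.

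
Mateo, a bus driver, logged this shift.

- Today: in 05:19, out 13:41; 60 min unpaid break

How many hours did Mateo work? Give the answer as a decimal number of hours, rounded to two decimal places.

7.37 hours

Today: 05:19–13:41 = 8 h 22 min; less 60 min break → 7 h 22 min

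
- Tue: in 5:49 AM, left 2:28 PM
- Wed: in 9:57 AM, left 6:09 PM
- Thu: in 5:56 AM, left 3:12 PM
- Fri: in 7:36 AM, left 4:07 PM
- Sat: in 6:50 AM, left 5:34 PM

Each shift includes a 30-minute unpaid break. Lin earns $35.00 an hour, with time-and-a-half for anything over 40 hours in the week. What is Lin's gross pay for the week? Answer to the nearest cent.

$1550.50

Tue: 5:49 AM–2:28 PM = 8 h 39 min; less 30 min break → 8 h 9 min
Wed: 9:57 AM–6:09 PM = 8 h 12 min; less 30 min break → 7 h 42 min
Thu: 5:56 AM–3:12 PM = 9 h 16 min; less 30 min break → 8 h 46 min
Fri: 7:36 AM–4:07 PM = 8 h 31 min; less 30 min break → 8 h 1 min
Sat: 6:50 AM–5:34 PM = 10 h 44 min; less 30 min break → 10 h 14 min
Total worked: 42 h 52 min = 2572 min.
Regular 40 h 0 min = 2400 min at $35.00/h; overtime 2 h 52 min = 172 min at $52.50/h.
Pay = (2400 × $35.00 + 172 × $52.50) ÷ 60 = $1550.50.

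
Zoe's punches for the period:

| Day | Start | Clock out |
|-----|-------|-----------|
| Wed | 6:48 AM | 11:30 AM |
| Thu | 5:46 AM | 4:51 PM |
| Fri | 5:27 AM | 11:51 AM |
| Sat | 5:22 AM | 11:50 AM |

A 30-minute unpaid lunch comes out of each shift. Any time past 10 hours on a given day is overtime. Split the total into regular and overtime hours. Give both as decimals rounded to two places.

Wed: 6:48 AM–11:30 AM = 4 h 42 min; less 30 min break → 4 h 12 min
Thu: 5:46 AM–4:51 PM = 11 h 5 min; less 30 min break → 10 h 35 min
Fri: 5:27 AM–11:51 AM = 6 h 24 min; less 30 min break → 5 h 54 min
Sat: 5:22 AM–11:50 AM = 6 h 28 min; less 30 min break → 5 h 58 min
Wed reg 4 h 12 min / OT 0 h 0 min; Thu reg 10 h 0 min / OT 0 h 35 min; Fri reg 5 h 54 min / OT 0 h 0 min; Sat reg 5 h 58 min / OT 0 h 0 min.
Totals: regular 26 h 4 min, overtime 0 h 35 min.

Regular 26.07 hours, overtime 0.58 hours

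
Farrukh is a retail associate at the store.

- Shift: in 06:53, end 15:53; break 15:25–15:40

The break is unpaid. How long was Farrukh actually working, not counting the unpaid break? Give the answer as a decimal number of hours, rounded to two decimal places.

Shift: 06:53–15:53 = 9 h 0 min; less 15 min break → 8 h 45 min

8.75 hours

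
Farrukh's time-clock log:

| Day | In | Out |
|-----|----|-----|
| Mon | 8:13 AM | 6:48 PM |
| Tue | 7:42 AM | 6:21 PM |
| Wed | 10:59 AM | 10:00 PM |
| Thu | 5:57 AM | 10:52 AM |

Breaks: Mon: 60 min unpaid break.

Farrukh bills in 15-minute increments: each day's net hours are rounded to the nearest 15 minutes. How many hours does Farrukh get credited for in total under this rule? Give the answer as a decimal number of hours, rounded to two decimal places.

Mon: 8:13 AM–6:48 PM = 10 h 35 min − 60 min = 9 h 35 min → rounds to 9 h 30 min
Tue: 7:42 AM–6:21 PM = 10 h 39 min → rounds to 10 h 45 min
Wed: 10:59 AM–10:00 PM = 11 h 1 min → rounds to 11 h 0 min
Thu: 5:57 AM–10:52 AM = 4 h 55 min → rounds to 5 h 0 min
Total credited: 36 h 15 min.

36.25 hours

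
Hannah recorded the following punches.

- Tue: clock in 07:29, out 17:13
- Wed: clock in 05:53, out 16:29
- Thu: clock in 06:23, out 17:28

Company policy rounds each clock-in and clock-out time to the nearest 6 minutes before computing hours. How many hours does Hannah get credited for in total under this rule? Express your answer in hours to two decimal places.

Tue: in 07:29→07:30, out 17:13→17:12; 9 h 42 min
Wed: in 05:53→05:54, out 16:29→16:30; 10 h 36 min
Thu: in 06:23→06:24, out 17:28→17:30; 11 h 6 min
Total credited: 31 h 24 min.

31.40 hours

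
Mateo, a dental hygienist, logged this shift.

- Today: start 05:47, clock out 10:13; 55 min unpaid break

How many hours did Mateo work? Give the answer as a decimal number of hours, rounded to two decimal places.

Today: 05:47–10:13 = 4 h 26 min; less 55 min break → 3 h 31 min

3.52 hours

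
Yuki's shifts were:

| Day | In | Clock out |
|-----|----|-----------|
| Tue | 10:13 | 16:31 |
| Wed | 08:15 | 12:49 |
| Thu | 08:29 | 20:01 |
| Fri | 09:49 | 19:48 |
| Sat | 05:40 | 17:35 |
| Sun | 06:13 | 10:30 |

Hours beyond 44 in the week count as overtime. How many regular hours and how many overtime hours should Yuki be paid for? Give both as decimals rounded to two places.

Regular 44.00 hours, overtime 4.58 hours

Tue: 10:13–16:31 = 6 h 18 min
Wed: 08:15–12:49 = 4 h 34 min
Thu: 08:29–20:01 = 11 h 32 min
Fri: 09:49–19:48 = 9 h 59 min
Sat: 05:40–17:35 = 11 h 55 min
Sun: 06:13–10:30 = 4 h 17 min
Total worked: 48 h 35 min = 48.58 h.
Threshold 44 h → overtime 4 h 35 min, regular 44 h 0 min.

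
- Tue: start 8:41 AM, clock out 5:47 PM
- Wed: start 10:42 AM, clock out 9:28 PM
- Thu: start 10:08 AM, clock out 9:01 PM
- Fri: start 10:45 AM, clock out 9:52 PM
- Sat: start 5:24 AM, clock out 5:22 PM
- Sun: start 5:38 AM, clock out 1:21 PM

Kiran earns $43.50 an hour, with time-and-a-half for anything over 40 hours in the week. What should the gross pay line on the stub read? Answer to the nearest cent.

$3146.14

Tue: 8:41 AM–5:47 PM = 9 h 6 min
Wed: 10:42 AM–9:28 PM = 10 h 46 min
Thu: 10:08 AM–9:01 PM = 10 h 53 min
Fri: 10:45 AM–9:52 PM = 11 h 7 min
Sat: 5:24 AM–5:22 PM = 11 h 58 min
Sun: 5:38 AM–1:21 PM = 7 h 43 min
Total worked: 61 h 33 min = 3693 min.
Regular 40 h 0 min = 2400 min at $43.50/h; overtime 21 h 33 min = 1293 min at $65.25/h.
Pay = (2400 × $43.50 + 1293 × $65.25) ÷ 60 = $3146.14.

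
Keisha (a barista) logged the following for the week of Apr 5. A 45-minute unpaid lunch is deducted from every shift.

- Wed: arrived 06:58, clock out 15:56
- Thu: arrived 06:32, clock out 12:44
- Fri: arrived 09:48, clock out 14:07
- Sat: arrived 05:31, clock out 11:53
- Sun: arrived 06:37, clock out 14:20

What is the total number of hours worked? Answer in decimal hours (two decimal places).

29.82 hours

Wed: 06:58–15:56 = 8 h 58 min; less 45 min break → 8 h 13 min
Thu: 06:32–12:44 = 6 h 12 min; less 45 min break → 5 h 27 min
Fri: 09:48–14:07 = 4 h 19 min; less 45 min break → 3 h 34 min
Sat: 05:31–11:53 = 6 h 22 min; less 45 min break → 5 h 37 min
Sun: 06:37–14:20 = 7 h 43 min; less 45 min break → 6 h 58 min
Total: 8 h 13 min + 5 h 27 min + 3 h 34 min + 5 h 37 min + 6 h 58 min = 29 h 49 min.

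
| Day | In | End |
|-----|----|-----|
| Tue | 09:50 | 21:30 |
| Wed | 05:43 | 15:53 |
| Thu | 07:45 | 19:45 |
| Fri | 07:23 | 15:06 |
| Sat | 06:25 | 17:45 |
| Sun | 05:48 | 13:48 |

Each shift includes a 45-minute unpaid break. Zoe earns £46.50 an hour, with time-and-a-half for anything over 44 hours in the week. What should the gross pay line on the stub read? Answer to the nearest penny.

Tue: 09:50–21:30 = 11 h 40 min; less 45 min break → 10 h 55 min
Wed: 05:43–15:53 = 10 h 10 min; less 45 min break → 9 h 25 min
Thu: 07:45–19:45 = 12 h 0 min; less 45 min break → 11 h 15 min
Fri: 07:23–15:06 = 7 h 43 min; less 45 min break → 6 h 58 min
Sat: 06:25–17:45 = 11 h 20 min; less 45 min break → 10 h 35 min
Sun: 05:48–13:48 = 8 h 0 min; less 45 min break → 7 h 15 min
Total worked: 56 h 23 min = 3383 min.
Regular 44 h 0 min = 2640 min at £46.50/h; overtime 12 h 23 min = 743 min at £69.75/h.
Pay = (2640 × £46.50 + 743 × £69.75) ÷ 60 = £2909.74.

£2909.74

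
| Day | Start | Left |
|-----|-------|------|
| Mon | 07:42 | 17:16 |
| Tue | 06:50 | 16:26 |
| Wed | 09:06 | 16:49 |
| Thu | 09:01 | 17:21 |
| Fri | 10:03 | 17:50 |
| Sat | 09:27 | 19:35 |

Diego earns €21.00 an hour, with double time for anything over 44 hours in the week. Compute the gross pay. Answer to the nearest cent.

€1307.60

Mon: 07:42–17:16 = 9 h 34 min
Tue: 06:50–16:26 = 9 h 36 min
Wed: 09:06–16:49 = 7 h 43 min
Thu: 09:01–17:21 = 8 h 20 min
Fri: 10:03–17:50 = 7 h 47 min
Sat: 09:27–19:35 = 10 h 8 min
Total worked: 53 h 8 min = 3188 min.
Regular 44 h 0 min = 2640 min at €21.00/h; overtime 9 h 8 min = 548 min at €42.00/h.
Pay = (2640 × €21.00 + 548 × €42.00) ÷ 60 = €1307.60.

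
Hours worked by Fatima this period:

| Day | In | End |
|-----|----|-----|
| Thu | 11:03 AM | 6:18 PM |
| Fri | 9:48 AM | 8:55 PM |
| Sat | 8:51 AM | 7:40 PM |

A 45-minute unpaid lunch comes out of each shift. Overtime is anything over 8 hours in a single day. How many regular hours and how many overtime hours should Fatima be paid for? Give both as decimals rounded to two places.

Thu: 11:03 AM–6:18 PM = 7 h 15 min; less 45 min break → 6 h 30 min
Fri: 9:48 AM–8:55 PM = 11 h 7 min; less 45 min break → 10 h 22 min
Sat: 8:51 AM–7:40 PM = 10 h 49 min; less 45 min break → 10 h 4 min
Thu reg 6 h 30 min / OT 0 h 0 min; Fri reg 8 h 0 min / OT 2 h 22 min; Sat reg 8 h 0 min / OT 2 h 4 min.
Totals: regular 22 h 30 min, overtime 4 h 26 min.

Regular 22.50 hours, overtime 4.43 hours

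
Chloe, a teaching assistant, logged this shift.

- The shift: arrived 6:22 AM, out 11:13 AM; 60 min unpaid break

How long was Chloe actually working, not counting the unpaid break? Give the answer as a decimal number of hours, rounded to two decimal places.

3.85 hours

The shift: 6:22 AM–11:13 AM = 4 h 51 min; less 60 min break → 3 h 51 min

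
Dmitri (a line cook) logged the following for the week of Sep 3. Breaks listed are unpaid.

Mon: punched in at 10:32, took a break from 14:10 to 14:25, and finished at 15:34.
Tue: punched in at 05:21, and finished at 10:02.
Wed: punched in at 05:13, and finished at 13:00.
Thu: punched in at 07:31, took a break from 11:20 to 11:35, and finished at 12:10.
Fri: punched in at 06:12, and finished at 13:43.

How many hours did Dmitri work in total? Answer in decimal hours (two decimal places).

29.17 hours

Mon: 10:32–15:34 = 5 h 2 min; less 15 min break → 4 h 47 min
Tue: 05:21–10:02 = 4 h 41 min
Wed: 05:13–13:00 = 7 h 47 min
Thu: 07:31–12:10 = 4 h 39 min; less 15 min break → 4 h 24 min
Fri: 06:12–13:43 = 7 h 31 min
Total: 4 h 47 min + 4 h 41 min + 7 h 47 min + 4 h 24 min + 7 h 31 min = 29 h 10 min.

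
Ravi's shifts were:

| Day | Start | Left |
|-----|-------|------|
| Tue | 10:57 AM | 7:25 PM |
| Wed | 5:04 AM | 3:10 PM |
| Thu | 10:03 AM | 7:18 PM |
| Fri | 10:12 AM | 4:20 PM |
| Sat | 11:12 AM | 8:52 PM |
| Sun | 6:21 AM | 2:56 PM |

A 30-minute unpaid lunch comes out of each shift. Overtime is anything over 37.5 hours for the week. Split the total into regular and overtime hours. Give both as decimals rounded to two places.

Regular 37.50 hours, overtime 11.70 hours

Tue: 10:57 AM–7:25 PM = 8 h 28 min; less 30 min break → 7 h 58 min
Wed: 5:04 AM–3:10 PM = 10 h 6 min; less 30 min break → 9 h 36 min
Thu: 10:03 AM–7:18 PM = 9 h 15 min; less 30 min break → 8 h 45 min
Fri: 10:12 AM–4:20 PM = 6 h 8 min; less 30 min break → 5 h 38 min
Sat: 11:12 AM–8:52 PM = 9 h 40 min; less 30 min break → 9 h 10 min
Sun: 6:21 AM–2:56 PM = 8 h 35 min; less 30 min break → 8 h 5 min
Total worked: 49 h 12 min = 49.20 h.
Threshold 37.5 h → overtime 11 h 42 min, regular 37 h 30 min.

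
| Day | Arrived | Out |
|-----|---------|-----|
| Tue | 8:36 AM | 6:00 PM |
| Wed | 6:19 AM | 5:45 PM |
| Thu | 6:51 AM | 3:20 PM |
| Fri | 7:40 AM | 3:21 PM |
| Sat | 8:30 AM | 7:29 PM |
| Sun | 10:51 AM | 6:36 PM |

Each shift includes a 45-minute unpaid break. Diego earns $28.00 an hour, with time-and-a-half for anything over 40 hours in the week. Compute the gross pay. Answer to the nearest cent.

$1591.80

Tue: 8:36 AM–6:00 PM = 9 h 24 min; less 45 min break → 8 h 39 min
Wed: 6:19 AM–5:45 PM = 11 h 26 min; less 45 min break → 10 h 41 min
Thu: 6:51 AM–3:20 PM = 8 h 29 min; less 45 min break → 7 h 44 min
Fri: 7:40 AM–3:21 PM = 7 h 41 min; less 45 min break → 6 h 56 min
Sat: 8:30 AM–7:29 PM = 10 h 59 min; less 45 min break → 10 h 14 min
Sun: 10:51 AM–6:36 PM = 7 h 45 min; less 45 min break → 7 h 0 min
Total worked: 51 h 14 min = 3074 min.
Regular 40 h 0 min = 2400 min at $28.00/h; overtime 11 h 14 min = 674 min at $42.00/h.
Pay = (2400 × $28.00 + 674 × $42.00) ÷ 60 = $1591.80.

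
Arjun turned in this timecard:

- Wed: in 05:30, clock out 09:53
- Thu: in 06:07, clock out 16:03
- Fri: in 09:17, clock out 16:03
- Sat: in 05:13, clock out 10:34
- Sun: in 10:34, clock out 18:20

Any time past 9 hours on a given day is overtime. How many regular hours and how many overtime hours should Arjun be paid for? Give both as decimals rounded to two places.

Regular 33.27 hours, overtime 0.93 hours

Wed: 05:30–09:53 = 4 h 23 min
Thu: 06:07–16:03 = 9 h 56 min
Fri: 09:17–16:03 = 6 h 46 min
Sat: 05:13–10:34 = 5 h 21 min
Sun: 10:34–18:20 = 7 h 46 min
Wed reg 4 h 23 min / OT 0 h 0 min; Thu reg 9 h 0 min / OT 0 h 56 min; Fri reg 6 h 46 min / OT 0 h 0 min; Sat reg 5 h 21 min / OT 0 h 0 min; Sun reg 7 h 46 min / OT 0 h 0 min.
Totals: regular 33 h 16 min, overtime 0 h 56 min.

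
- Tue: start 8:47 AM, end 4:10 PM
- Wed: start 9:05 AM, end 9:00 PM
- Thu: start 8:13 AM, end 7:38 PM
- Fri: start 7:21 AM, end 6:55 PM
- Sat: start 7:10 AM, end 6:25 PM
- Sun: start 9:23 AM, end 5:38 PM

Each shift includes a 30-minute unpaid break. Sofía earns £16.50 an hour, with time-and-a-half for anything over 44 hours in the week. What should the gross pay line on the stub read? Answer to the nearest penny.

Tue: 8:47 AM–4:10 PM = 7 h 23 min; less 30 min break → 6 h 53 min
Wed: 9:05 AM–9:00 PM = 11 h 55 min; less 30 min break → 11 h 25 min
Thu: 8:13 AM–7:38 PM = 11 h 25 min; less 30 min break → 10 h 55 min
Fri: 7:21 AM–6:55 PM = 11 h 34 min; less 30 min break → 11 h 4 min
Sat: 7:10 AM–6:25 PM = 11 h 15 min; less 30 min break → 10 h 45 min
Sun: 9:23 AM–5:38 PM = 8 h 15 min; less 30 min break → 7 h 45 min
Total worked: 58 h 47 min = 3527 min.
Regular 44 h 0 min = 2640 min at £16.50/h; overtime 14 h 47 min = 887 min at £24.75/h.
Pay = (2640 × £16.50 + 887 × £24.75) ÷ 60 = £1091.89.

£1091.89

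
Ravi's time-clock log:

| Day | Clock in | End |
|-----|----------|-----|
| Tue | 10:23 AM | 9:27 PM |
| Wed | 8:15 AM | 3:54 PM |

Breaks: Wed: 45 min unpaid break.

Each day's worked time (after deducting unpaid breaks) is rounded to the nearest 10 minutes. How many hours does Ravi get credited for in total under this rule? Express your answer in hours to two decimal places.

Tue: 10:23 AM–9:27 PM = 11 h 4 min → rounds to 11 h 0 min
Wed: 8:15 AM–3:54 PM = 7 h 39 min − 45 min = 6 h 54 min → rounds to 6 h 50 min
Total credited: 17 h 50 min.

17.83 hours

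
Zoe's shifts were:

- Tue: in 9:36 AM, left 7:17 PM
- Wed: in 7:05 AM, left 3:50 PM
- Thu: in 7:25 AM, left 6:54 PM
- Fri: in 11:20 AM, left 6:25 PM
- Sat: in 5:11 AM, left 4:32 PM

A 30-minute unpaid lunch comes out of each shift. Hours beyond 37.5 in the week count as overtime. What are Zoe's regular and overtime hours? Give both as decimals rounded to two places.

Regular 37.50 hours, overtime 8.35 hours

Tue: 9:36 AM–7:17 PM = 9 h 41 min; less 30 min break → 9 h 11 min
Wed: 7:05 AM–3:50 PM = 8 h 45 min; less 30 min break → 8 h 15 min
Thu: 7:25 AM–6:54 PM = 11 h 29 min; less 30 min break → 10 h 59 min
Fri: 11:20 AM–6:25 PM = 7 h 5 min; less 30 min break → 6 h 35 min
Sat: 5:11 AM–4:32 PM = 11 h 21 min; less 30 min break → 10 h 51 min
Total worked: 45 h 51 min = 45.85 h.
Threshold 37.5 h → overtime 8 h 21 min, regular 37 h 30 min.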